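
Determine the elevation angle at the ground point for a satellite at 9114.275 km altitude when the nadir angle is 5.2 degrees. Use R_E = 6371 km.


r = R_E + alt = 15485.2750 km
Law of sines in the satellite / Earth-center / ground-point triangle:
  sin(nadir)/R_E = sin(90 + el)/r  =>  cos(el) = (r/R_E)*sin(nadir)
cos(el) = (15485.2750 / 6371.0000) * sin(5.2 deg) = 0.2202904
el = arccos(0.2202904) = 77.2739 deg
(Earth-central angle = 90 - nadir - el = 7.5261 deg)

77.2739 degrees


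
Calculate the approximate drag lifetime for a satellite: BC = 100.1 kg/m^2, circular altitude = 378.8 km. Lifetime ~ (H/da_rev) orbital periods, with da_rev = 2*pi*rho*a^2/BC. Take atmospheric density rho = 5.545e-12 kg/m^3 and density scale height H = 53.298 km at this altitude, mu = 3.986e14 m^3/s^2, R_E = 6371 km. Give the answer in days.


a = R_E + alt = 6749.8000 km = 6.7498e+06 m
da_rev = 2*pi*rho*a^2/BC = 2*pi*5.545e-12*(6.7498e+06)^2/100.1 = 15.857297 m per revolution
N = H/da_rev = 53298.0000 m / 15.857297 m = 3361.1025 revolutions
P = 2*pi*sqrt(a^3/mu) = 5518.8371 s
lifetime = N*P = 3361.1025 * 5518.8371 = 1.8549378e+07 s = 214.6919 days

214.6919 days


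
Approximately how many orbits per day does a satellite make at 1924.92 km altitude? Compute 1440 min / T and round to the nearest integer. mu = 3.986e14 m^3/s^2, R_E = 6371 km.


r = 8.29592e+06 m
T = 2*pi*sqrt(r^3/mu) = 7519.8305 s = 125.3305 min
revs/day = 1440 / 125.3305 = 11.4896
Rounded: 11 revolutions per day

11 revolutions per day


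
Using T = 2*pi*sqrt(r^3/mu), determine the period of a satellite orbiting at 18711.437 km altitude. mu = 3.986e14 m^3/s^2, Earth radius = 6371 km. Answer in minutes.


r = 25082.4370 km = 2.5082437e+07 m
T = 2*pi*sqrt(r^3/mu) = 2*pi*sqrt(1.578008e+22 / 3.986e14)
T = 39533.5502 s = 658.8925 min

658.8925 minutes


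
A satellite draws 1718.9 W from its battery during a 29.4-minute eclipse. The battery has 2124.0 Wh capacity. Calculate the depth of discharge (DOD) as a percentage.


E_used = P * t / 60 = 1718.9 * 29.4 / 60 = 842.2610 Wh
DOD = E_used / E_total * 100 = 842.2610 / 2124.0 * 100
DOD = 39.6545 %

39.6545 %


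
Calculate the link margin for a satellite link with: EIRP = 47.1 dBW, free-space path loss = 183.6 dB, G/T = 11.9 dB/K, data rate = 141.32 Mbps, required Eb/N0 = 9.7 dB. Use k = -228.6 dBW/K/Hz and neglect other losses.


C/N0 = EIRP - FSPL + G/T - k = 47.1 - 183.6 + 11.9 - (-228.6)
C/N0 = 104.0000 dB-Hz
R_b = 141.32 Mbps = 1.4132e+08 bps -> 10*log10(R_b) = 81.5020 dB-Hz
Eb/N0 = C/N0 - 10*log10(R_b) = 104.0000 - 81.5020 = 22.4980 dB
Margin = Eb/N0 - Eb/N0_req = 22.4980 - 9.7 = 12.7980 dB (link closes)

12.7980 dB


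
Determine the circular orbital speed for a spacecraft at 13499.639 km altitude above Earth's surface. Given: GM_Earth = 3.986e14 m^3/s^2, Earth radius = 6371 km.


r = R_E + alt = 6371.0 + 13499.639 = 19870.6390 km = 1.9870639e+07 m
v = sqrt(mu/r) = sqrt(3.986e14 / 1.9870639e+07) = 4478.8109 m/s = 4.4788 km/s

4.4788 km/s


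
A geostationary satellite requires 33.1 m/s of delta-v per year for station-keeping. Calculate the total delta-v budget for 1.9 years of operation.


dV = rate * years = 33.1 * 1.9
dV = 62.8900 m/s

62.8900 m/s


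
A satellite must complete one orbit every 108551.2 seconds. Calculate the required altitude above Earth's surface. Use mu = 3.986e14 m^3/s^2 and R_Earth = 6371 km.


T = 108551.2 s
r = (mu*T^2/(4*pi^2))^(1/3) = (3.986e14 * 108551.2^2 / (4*pi^2))^(1/3)
r = 4.9183067e+07 m = 49183.0667 km
alt = r - R_E = 49183.0667 - 6371 = 42812.0667 km

42812.0667 km


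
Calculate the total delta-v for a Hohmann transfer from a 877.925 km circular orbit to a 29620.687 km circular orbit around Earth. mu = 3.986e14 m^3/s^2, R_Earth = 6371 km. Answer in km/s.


r1 = 7248.9250 km = 7.248925e+06 m
r2 = 35991.6870 km = 3.5991687e+07 m
dv1 = sqrt(mu/r1)*(sqrt(2*r2/(r1+r2)) - 1) = 2152.2251 m/s
dv2 = sqrt(mu/r2)*(1 - sqrt(2*r1/(r1+r2))) = 1400.9159 m/s
total dv = |dv1| + |dv2| = 2152.2251 + 1400.9159 = 3553.1410 m/s = 3.5531 km/s

3.5531 km/s


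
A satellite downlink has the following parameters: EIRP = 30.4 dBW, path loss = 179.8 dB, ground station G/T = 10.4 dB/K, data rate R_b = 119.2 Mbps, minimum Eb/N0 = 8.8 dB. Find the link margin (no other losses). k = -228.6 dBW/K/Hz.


C/N0 = EIRP - FSPL + G/T - k = 30.4 - 179.8 + 10.4 - (-228.6)
C/N0 = 89.6000 dB-Hz
R_b = 119.2 Mbps = 1.192e+08 bps -> 10*log10(R_b) = 80.7628 dB-Hz
Eb/N0 = C/N0 - 10*log10(R_b) = 89.6000 - 80.7628 = 8.8372 dB
Margin = Eb/N0 - Eb/N0_req = 8.8372 - 8.8 = 0.03723745 dB (link closes)

0.0372 dB


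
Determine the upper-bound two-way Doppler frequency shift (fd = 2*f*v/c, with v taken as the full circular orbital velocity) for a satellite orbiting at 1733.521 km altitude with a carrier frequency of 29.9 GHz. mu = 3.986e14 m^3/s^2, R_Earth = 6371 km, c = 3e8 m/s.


r = 8.104521e+06 m
v = sqrt(mu/r) = 7013.0183 m/s (worst-case radial velocity)
f = 29.9 GHz = 2.99e+10 Hz
fd = 2*f*v/c = 2*2.99e+10*7013.0183/3.0e+08
fd = 1.3979283e+06 Hz

1.3979e+06 Hz


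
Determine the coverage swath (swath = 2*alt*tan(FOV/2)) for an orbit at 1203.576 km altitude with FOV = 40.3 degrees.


FOV = 40.3 deg = 0.7033677 rad
swath = 2 * alt * tan(FOV/2) = 2 * 1203.576 * tan(0.3516838)
swath = 2 * 1203.576 * 0.3669379
swath = 883.2753 km

883.2753 km


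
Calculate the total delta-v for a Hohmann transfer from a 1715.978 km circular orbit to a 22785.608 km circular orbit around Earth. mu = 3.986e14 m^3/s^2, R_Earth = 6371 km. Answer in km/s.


r1 = 8086.9780 km = 8.086978e+06 m
r2 = 29156.6080 km = 2.9156608e+07 m
dv1 = sqrt(mu/r1)*(sqrt(2*r2/(r1+r2)) - 1) = 1764.2073 m/s
dv2 = sqrt(mu/r2)*(1 - sqrt(2*r1/(r1+r2))) = 1260.8412 m/s
total dv = |dv1| + |dv2| = 1764.2073 + 1260.8412 = 3025.0485 m/s = 3.0250 km/s

3.0250 km/s


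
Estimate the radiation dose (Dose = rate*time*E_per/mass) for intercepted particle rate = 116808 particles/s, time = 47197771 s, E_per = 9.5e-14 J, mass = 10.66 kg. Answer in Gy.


Total energy deposited = rate * time * E_per
  = 116808 * 47197771 * 9.5e-14 = 0.5237423 J
Dose = E_total / mass = 0.5237423 / 10.66
Dose = 0.04913155 Gy

0.0491 Gy


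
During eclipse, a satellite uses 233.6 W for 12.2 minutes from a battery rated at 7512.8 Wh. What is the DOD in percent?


E_used = P * t / 60 = 233.6 * 12.2 / 60 = 47.4987 Wh
DOD = E_used / E_total * 100 = 47.4987 / 7512.8 * 100
DOD = 0.6322365 %

0.6322 %


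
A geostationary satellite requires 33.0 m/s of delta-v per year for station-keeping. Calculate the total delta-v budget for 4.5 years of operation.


dV = rate * years = 33.0 * 4.5
dV = 148.5000 m/s

148.5000 m/s


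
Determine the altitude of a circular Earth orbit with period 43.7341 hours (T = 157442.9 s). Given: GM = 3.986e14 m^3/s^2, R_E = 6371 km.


T = 157442.9 s
r = (mu*T^2/(4*pi^2))^(1/3) = (3.986e14 * 157442.9^2 / (4*pi^2))^(1/3)
r = 6.3019445e+07 m = 63019.4448 km
alt = r - R_E = 63019.4448 - 6371 = 56648.4448 km

56648.4448 km


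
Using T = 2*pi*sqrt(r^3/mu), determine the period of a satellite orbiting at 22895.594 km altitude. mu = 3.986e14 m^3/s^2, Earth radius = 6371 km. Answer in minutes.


r = 29266.5940 km = 2.9266594e+07 m
T = 2*pi*sqrt(r^3/mu) = 2*pi*sqrt(2.5067819e+22 / 3.986e14)
T = 49827.5456 s = 830.4591 min

830.4591 minutes


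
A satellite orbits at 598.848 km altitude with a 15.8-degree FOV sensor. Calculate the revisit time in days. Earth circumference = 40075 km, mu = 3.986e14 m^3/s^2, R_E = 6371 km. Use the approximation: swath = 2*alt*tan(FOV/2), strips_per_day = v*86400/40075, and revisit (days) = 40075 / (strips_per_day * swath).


swath = 2*598.848*tan(0.137881) = 166.1941 km
v = sqrt(mu/r) = 7562.3538 m/s = 7.5624 km/s
strips/day = v*86400/40075 = 7.5624*86400/40075 = 16.3041
coverage/day = strips * swath = 16.3041 * 166.1941 = 2709.6468 km
revisit = 40075 / 2709.6468 = 14.7898 days

14.7898 days


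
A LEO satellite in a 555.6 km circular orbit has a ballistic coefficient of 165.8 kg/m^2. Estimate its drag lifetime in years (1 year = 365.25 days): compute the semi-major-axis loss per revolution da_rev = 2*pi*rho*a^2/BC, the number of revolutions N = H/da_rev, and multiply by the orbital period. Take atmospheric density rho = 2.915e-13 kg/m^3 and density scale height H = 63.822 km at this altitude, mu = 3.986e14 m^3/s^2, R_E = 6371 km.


a = R_E + alt = 6926.6000 km = 6.9266e+06 m
da_rev = 2*pi*rho*a^2/BC = 2*pi*2.915e-13*(6.9266e+06)^2/165.8 = 0.529997863 m per revolution
N = H/da_rev = 63822.0000 m / 0.529997863 m = 120419.3535 revolutions
P = 2*pi*sqrt(a^3/mu) = 5737.0863 s
lifetime = N*P = 120419.3535 * 5737.0863 = 6.9085623e+08 s = 7996.0211 days
years = 7996.0211 / 365.25 = 21.8919 years

21.8919 years


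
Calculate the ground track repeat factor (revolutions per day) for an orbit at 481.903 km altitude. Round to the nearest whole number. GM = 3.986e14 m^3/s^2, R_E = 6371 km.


r = 6.852903e+06 m
T = 2*pi*sqrt(r^3/mu) = 5645.7689 s = 94.0961 min
revs/day = 1440 / 94.0961 = 15.3035
Rounded: 15 revolutions per day

15 revolutions per day


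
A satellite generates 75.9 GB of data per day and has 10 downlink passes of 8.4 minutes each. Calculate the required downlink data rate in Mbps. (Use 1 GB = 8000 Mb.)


total contact time = 10 * 8.4 * 60 = 5040.0000 s
data = 75.9 GB = 607200.0000 Mb
rate = 607200.0000 / 5040.0000 = 120.4762 Mbps

120.4762 Mbps


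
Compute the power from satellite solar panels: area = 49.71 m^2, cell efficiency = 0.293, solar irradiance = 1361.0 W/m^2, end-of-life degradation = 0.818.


P = area * eta * S * degradation
P = 49.71 * 0.293 * 1361.0 * 0.818
P = 16215.2188 W

16215.2188 W


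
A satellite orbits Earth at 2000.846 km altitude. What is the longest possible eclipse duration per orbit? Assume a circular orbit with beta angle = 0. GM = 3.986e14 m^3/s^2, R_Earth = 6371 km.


r = 8371.8460 km
T = 127.0550 min
Eclipse fraction = arcsin(R_E/r)/pi = arcsin(6371.0000/8371.8460)/pi
= arcsin(0.761003)/pi = 0.2752928
Eclipse duration = 0.2752928 * 127.0550 = 34.9773 min

34.9773 minutes


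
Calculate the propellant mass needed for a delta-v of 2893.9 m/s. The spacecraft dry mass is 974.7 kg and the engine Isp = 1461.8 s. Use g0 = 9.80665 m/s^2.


ve = Isp * g0 = 1461.8 * 9.80665 = 14335.360970 m/s
mass ratio = exp(dv/ve) = exp(2893.9/14335.360970) = 1.22369068
m_prop = m_dry * (mr - 1) = 974.7 * (1.22369068 - 1)
m_prop = 218.0313 kg

218.0313 kg


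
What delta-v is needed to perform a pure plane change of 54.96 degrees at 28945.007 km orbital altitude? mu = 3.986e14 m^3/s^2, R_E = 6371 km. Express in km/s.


r = 35316.0070 km = 3.5316007e+07 m
V = sqrt(mu/r) = 3359.5635 m/s
di = 54.96 deg = 0.959233 rad
dV = 2*V*sin(di/2) = 2*3359.5635*sin(0.4796165)
dV = 3100.4669 m/s = 3.1005 km/s

3.1005 km/s


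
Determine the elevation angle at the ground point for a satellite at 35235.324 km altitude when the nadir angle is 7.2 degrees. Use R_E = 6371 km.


r = R_E + alt = 41606.3240 km
Law of sines in the satellite / Earth-center / ground-point triangle:
  sin(nadir)/R_E = sin(90 + el)/r  =>  cos(el) = (r/R_E)*sin(nadir)
cos(el) = (41606.3240 / 6371.0000) * sin(7.2 deg) = 0.8184987
el = arccos(0.8184987) = 35.0652 deg
(Earth-central angle = 90 - nadir - el = 47.7348 deg)

35.0652 degrees


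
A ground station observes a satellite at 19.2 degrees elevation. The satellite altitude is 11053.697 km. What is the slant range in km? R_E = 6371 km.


h = 11053.697 km, el = 19.2 deg
d = -R_E*sin(el) + sqrt((R_E*sin(el))^2 + 2*R_E*h + h^2)
d = -6371.0000*sin(0.3351032) + sqrt((6371.0000*0.3288666)^2 + 2*6371.0000*11053.697 + 11053.697^2)
d = 14257.7820 km

14257.7820 km


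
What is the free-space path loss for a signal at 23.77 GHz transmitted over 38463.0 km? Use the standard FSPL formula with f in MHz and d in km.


f = 23.77 GHz = 23770.0000 MHz
d = 38463.0 km
FSPL = 32.44 + 20*log10(23770.0000) + 20*log10(38463.0)
FSPL = 32.44 + 87.5206 + 91.7009
FSPL = 211.6614 dB

211.6614 dB


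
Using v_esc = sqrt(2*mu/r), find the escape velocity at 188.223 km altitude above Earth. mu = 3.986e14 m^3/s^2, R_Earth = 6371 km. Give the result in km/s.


r = 6371.0 + 188.223 = 6559.2230 km = 6.559223e+06 m
v_esc = sqrt(2*mu/r) = sqrt(2*3.986e14 / 6.559223e+06)
v_esc = 11024.4631 m/s = 11.0245 km/s

11.0245 km/s


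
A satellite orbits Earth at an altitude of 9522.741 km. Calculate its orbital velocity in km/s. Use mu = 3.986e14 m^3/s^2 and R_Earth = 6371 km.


r = R_E + alt = 6371.0 + 9522.741 = 15893.7410 km = 1.5893741e+07 m
v = sqrt(mu/r) = sqrt(3.986e14 / 1.5893741e+07) = 5007.8992 m/s = 5.0079 km/s

5.0079 km/s


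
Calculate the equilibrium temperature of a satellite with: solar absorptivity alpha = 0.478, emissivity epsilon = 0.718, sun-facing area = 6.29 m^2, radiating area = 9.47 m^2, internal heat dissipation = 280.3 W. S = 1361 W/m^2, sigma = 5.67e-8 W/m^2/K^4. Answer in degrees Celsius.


Numerator = alpha*S*A_sun + Q_int = 0.478*1361*6.29 + 280.3 = 4372.3098 W
Denominator = eps*sigma*A_rad = 0.718*5.67e-8*9.47 = 3.8552938e-07 W/K^4
T^4 = 1.1341055e+10 K^4
T = 326.3348 K = 53.1848 C

53.1848 degrees Celsius


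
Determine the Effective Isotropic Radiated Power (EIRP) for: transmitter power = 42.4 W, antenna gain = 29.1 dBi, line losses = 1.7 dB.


Pt = 42.4 W = 16.2737 dBW
EIRP = Pt_dBW + Gt - losses = 16.2737 + 29.1 - 1.7 = 43.6737 dBW

43.6737 dBW


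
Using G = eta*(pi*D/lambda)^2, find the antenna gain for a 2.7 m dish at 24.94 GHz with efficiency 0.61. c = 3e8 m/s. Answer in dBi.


lambda = c/f = 3e8 / 2.494e+10 = 0.01202887 m
G = eta*(pi*D/lambda)^2 = 0.61*(pi*2.7/0.01202887)^2
G = 303324.5050 (linear)
G = 10*log10(303324.5050) = 54.8191 dBi

54.8191 dBi


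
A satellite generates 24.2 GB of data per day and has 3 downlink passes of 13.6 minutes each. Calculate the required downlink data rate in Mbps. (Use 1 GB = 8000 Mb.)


total contact time = 3 * 13.6 * 60 = 2448.0000 s
data = 24.2 GB = 193600.0000 Mb
rate = 193600.0000 / 2448.0000 = 79.0850 Mbps

79.0850 Mbps


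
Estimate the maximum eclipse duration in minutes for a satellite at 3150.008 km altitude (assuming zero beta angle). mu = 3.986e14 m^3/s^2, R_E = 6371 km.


r = 9521.0080 km
T = 154.0935 min
Eclipse fraction = arcsin(R_E/r)/pi = arcsin(6371.0000/9521.0080)/pi
= arcsin(0.6691518)/pi = 0.2333424
Eclipse duration = 0.2333424 * 154.0935 = 35.9566 min

35.9566 minutes


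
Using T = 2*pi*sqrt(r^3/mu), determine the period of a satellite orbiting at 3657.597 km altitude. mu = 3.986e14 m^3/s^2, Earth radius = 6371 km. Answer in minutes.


r = 10028.5970 km = 1.0028597e+07 m
T = 2*pi*sqrt(r^3/mu) = 2*pi*sqrt(1.0086037e+21 / 3.986e14)
T = 9994.7398 s = 166.5790 min

166.5790 minutes


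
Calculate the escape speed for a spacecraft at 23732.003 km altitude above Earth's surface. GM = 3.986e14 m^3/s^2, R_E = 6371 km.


r = 6371.0 + 23732.003 = 30103.0030 km = 3.0103003e+07 m
v_esc = sqrt(2*mu/r) = sqrt(2*3.986e14 / 3.0103003e+07)
v_esc = 5146.1061 m/s = 5.1461 km/s

5.1461 km/s


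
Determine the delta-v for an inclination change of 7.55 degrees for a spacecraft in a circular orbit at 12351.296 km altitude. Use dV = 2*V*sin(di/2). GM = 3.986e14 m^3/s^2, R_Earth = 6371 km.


r = 18722.2960 km = 1.8722296e+07 m
V = sqrt(mu/r) = 4614.1222 m/s
di = 7.55 deg = 0.1317724 rad
dV = 2*V*sin(di/2) = 2*4614.1222*sin(0.06588618)
dV = 607.5740 m/s = 0.607574 km/s

0.6076 km/s


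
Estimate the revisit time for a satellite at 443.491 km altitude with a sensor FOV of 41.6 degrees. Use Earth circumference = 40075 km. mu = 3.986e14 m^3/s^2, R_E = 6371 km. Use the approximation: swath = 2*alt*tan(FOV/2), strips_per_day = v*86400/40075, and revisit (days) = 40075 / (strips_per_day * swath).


swath = 2*443.491*tan(0.3630285) = 336.9329 km
v = sqrt(mu/r) = 7648.0714 m/s = 7.6481 km/s
strips/day = v*86400/40075 = 7.6481*86400/40075 = 16.4889
coverage/day = strips * swath = 16.4889 * 336.9329 = 5555.6581 km
revisit = 40075 / 5555.6581 = 7.2134 days

7.2134 days


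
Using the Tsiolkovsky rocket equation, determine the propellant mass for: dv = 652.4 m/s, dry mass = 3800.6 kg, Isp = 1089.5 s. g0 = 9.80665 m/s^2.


ve = Isp * g0 = 1089.5 * 9.80665 = 10684.345175 m/s
mass ratio = exp(dv/ve) = exp(652.4/10684.345175) = 1.06296407
m_prop = m_dry * (mr - 1) = 3800.6 * (1.06296407 - 1)
m_prop = 239.3012 kg

239.3012 kg


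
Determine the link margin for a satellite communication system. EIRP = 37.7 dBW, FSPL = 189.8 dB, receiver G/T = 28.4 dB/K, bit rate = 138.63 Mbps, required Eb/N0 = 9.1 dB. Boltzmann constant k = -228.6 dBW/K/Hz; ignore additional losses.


C/N0 = EIRP - FSPL + G/T - k = 37.7 - 189.8 + 28.4 - (-228.6)
C/N0 = 104.9000 dB-Hz
R_b = 138.63 Mbps = 1.3863e+08 bps -> 10*log10(R_b) = 81.4186 dB-Hz
Eb/N0 = C/N0 - 10*log10(R_b) = 104.9000 - 81.4186 = 23.4814 dB
Margin = Eb/N0 - Eb/N0_req = 23.4814 - 9.1 = 14.3814 dB (link closes)

14.3814 dB


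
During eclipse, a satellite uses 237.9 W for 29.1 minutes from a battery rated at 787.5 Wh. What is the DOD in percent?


E_used = P * t / 60 = 237.9 * 29.1 / 60 = 115.3815 Wh
DOD = E_used / E_total * 100 = 115.3815 / 787.5 * 100
DOD = 14.6516 %

14.6516 %


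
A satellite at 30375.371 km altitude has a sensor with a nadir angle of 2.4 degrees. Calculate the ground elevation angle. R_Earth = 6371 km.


r = R_E + alt = 36746.3710 km
Law of sines in the satellite / Earth-center / ground-point triangle:
  sin(nadir)/R_E = sin(90 + el)/r  =>  cos(el) = (r/R_E)*sin(nadir)
cos(el) = (36746.3710 / 6371.0000) * sin(2.4 deg) = 0.2415285
el = arccos(0.2415285) = 76.0232 deg
(Earth-central angle = 90 - nadir - el = 11.5768 deg)

76.0232 degrees


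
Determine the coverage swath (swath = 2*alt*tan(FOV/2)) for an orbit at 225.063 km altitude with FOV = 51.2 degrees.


FOV = 51.2 deg = 0.8936086 rad
swath = 2 * alt * tan(FOV/2) = 2 * 225.063 * tan(0.4468043)
swath = 2 * 225.063 * 0.4791197
swath = 215.6642 km

215.6642 km


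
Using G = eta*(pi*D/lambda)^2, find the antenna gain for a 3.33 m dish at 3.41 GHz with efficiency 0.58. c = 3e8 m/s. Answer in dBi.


lambda = c/f = 3e8 / 3.41e+09 = 0.08797654 m
G = eta*(pi*D/lambda)^2 = 0.58*(pi*3.33/0.08797654)^2
G = 8201.2954 (linear)
G = 10*log10(8201.2954) = 39.1388 dBi

39.1388 dBi


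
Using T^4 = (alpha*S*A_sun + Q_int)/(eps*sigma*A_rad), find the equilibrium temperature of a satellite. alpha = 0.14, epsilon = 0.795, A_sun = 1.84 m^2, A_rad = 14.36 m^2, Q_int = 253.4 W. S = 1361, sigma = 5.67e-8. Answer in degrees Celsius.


Numerator = alpha*S*A_sun + Q_int = 0.14*1361*1.84 + 253.4 = 603.9936 W
Denominator = eps*sigma*A_rad = 0.795*5.67e-8*14.36 = 6.4729854e-07 W/K^4
T^4 = 9.3309897e+08 K^4
T = 174.7761 K = -98.3739 C

-98.3739 degrees Celsius


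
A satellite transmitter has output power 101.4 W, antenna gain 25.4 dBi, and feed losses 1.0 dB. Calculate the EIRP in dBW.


Pt = 101.4 W = 20.0604 dBW
EIRP = Pt_dBW + Gt - losses = 20.0604 + 25.4 - 1.0 = 44.4604 dBW

44.4604 dBW


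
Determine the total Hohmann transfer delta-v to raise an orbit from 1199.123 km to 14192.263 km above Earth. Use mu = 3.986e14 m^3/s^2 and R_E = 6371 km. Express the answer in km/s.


r1 = 7570.1230 km = 7.570123e+06 m
r2 = 20563.2630 km = 2.0563263e+07 m
dv1 = sqrt(mu/r1)*(sqrt(2*r2/(r1+r2)) - 1) = 1517.0525 m/s
dv2 = sqrt(mu/r2)*(1 - sqrt(2*r1/(r1+r2))) = 1172.9175 m/s
total dv = |dv1| + |dv2| = 1517.0525 + 1172.9175 = 2689.9700 m/s = 2.6900 km/s

2.6900 km/s


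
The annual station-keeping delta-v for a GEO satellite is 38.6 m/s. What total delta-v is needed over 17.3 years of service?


dV = rate * years = 38.6 * 17.3
dV = 667.7800 m/s

667.7800 m/s


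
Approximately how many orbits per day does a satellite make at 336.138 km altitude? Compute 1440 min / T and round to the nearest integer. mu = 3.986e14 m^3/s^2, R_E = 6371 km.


r = 6.707138e+06 m
T = 2*pi*sqrt(r^3/mu) = 5466.5973 s = 91.1100 min
revs/day = 1440 / 91.1100 = 15.8051
Rounded: 16 revolutions per day

16 revolutions per day


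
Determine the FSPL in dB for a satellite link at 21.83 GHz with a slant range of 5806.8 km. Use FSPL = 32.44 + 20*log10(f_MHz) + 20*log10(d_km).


f = 21.83 GHz = 21830.0000 MHz
d = 5806.8 km
FSPL = 32.44 + 20*log10(21830.0000) + 20*log10(5806.8)
FSPL = 32.44 + 86.7811 + 75.2787
FSPL = 194.4998 dB

194.4998 dB


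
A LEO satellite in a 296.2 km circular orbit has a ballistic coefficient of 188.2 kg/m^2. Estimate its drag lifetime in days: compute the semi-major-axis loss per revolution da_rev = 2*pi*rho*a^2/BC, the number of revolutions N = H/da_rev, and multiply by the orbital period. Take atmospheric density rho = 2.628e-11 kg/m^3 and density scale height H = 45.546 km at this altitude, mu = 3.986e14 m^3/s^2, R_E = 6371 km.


a = R_E + alt = 6667.2000 km = 6.6672e+06 m
da_rev = 2*pi*rho*a^2/BC = 2*pi*2.628e-11*(6.6672e+06)^2/188.2 = 39.000716 m per revolution
N = H/da_rev = 45546.0000 m / 39.000716 m = 1167.8247 revolutions
P = 2*pi*sqrt(a^3/mu) = 5417.8434 s
lifetime = N*P = 1167.8247 * 5417.8434 = 6.3270914e+06 s = 73.2302 days

73.2302 days


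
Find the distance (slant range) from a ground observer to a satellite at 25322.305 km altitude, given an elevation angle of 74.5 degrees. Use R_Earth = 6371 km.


h = 25322.305 km, el = 74.5 deg
d = -R_E*sin(el) + sqrt((R_E*sin(el))^2 + 2*R_E*h + h^2)
d = -6371.0000*sin(1.3003) + sqrt((6371.0000*0.9636305)^2 + 2*6371.0000*25322.305 + 25322.305^2)
d = 25508.2509 km

25508.2509 km


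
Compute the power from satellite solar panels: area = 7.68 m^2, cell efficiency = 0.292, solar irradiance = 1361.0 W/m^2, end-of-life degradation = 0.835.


P = area * eta * S * degradation
P = 7.68 * 0.292 * 1361.0 * 0.835
P = 2548.5237 W

2548.5237 W


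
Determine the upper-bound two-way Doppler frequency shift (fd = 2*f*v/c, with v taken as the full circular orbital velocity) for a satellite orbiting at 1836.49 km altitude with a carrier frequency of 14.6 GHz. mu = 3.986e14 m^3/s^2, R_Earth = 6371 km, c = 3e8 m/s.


r = 8.20749e+06 m
v = sqrt(mu/r) = 6968.8877 m/s (worst-case radial velocity)
f = 14.6 GHz = 1.46e+10 Hz
fd = 2*f*v/c = 2*1.46e+10*6968.8877/3.0e+08
fd = 678305.0693 Hz

678305.0693 Hz


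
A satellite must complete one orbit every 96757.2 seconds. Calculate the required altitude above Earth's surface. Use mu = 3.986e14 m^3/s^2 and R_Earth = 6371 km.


T = 96757.2 s
r = (mu*T^2/(4*pi^2))^(1/3) = (3.986e14 * 96757.2^2 / (4*pi^2))^(1/3)
r = 4.5552762e+07 m = 45552.7619 km
alt = r - R_E = 45552.7619 - 6371 = 39181.7619 km

39181.7619 km


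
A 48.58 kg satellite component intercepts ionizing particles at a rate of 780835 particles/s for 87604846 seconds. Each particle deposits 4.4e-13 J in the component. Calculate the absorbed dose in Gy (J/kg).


Total energy deposited = rate * time * E_per
  = 780835 * 87604846 * 4.4e-13 = 30.0982 J
Dose = E_total / mass = 30.0982 / 48.58
Dose = 0.6195589 Gy

0.6196 Gy


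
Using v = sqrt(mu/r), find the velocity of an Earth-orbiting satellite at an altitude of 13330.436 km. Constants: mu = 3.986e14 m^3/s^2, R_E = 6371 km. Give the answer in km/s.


r = R_E + alt = 6371.0 + 13330.436 = 19701.4360 km = 1.9701436e+07 m
v = sqrt(mu/r) = sqrt(3.986e14 / 1.9701436e+07) = 4498.0026 m/s = 4.4980 km/s

4.4980 km/s


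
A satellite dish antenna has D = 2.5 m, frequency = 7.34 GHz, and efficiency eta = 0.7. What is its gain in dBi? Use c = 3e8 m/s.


lambda = c/f = 3e8 / 7.34e+09 = 0.04087193 m
G = eta*(pi*D/lambda)^2 = 0.7*(pi*2.5/0.04087193)^2
G = 25848.0279 (linear)
G = 10*log10(25848.0279) = 44.1243 dBi

44.1243 dBi


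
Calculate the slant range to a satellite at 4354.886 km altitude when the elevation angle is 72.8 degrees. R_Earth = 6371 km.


h = 4354.886 km, el = 72.8 deg
d = -R_E*sin(el) + sqrt((R_E*sin(el))^2 + 2*R_E*h + h^2)
d = -6371.0000*sin(1.2706) + sqrt((6371.0000*0.9552784)^2 + 2*6371.0000*4354.886 + 4354.886^2)
d = 4473.0570 km

4473.0570 km


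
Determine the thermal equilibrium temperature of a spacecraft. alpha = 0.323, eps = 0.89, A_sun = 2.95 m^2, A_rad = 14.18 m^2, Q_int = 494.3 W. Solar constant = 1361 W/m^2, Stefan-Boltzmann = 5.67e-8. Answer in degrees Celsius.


Numerator = alpha*S*A_sun + Q_int = 0.323*1361*2.95 + 494.3 = 1791.1289 W
Denominator = eps*sigma*A_rad = 0.89*5.67e-8*14.18 = 7.1556534e-07 W/K^4
T^4 = 2.5030962e+09 K^4
T = 223.6760 K = -49.4740 C

-49.4740 degrees Celsius


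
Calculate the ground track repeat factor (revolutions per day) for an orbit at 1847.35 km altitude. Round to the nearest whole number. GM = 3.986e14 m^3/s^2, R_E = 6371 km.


r = 8.21835e+06 m
T = 2*pi*sqrt(r^3/mu) = 7414.6076 s = 123.5768 min
revs/day = 1440 / 123.5768 = 11.6527
Rounded: 12 revolutions per day

12 revolutions per day


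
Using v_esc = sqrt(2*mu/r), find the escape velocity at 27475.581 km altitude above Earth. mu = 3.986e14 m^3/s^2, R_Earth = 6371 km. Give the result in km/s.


r = 6371.0 + 27475.581 = 33846.5810 km = 3.3846581e+07 m
v_esc = sqrt(2*mu/r) = sqrt(2*3.986e14 / 3.3846581e+07)
v_esc = 4853.1782 m/s = 4.8532 km/s

4.8532 km/s


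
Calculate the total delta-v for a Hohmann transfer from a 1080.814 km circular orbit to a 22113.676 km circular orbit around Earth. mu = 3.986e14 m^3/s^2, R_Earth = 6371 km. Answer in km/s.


r1 = 7451.8140 km = 7.451814e+06 m
r2 = 28484.6760 km = 2.8484676e+07 m
dv1 = sqrt(mu/r1)*(sqrt(2*r2/(r1+r2)) - 1) = 1894.8247 m/s
dv2 = sqrt(mu/r2)*(1 - sqrt(2*r1/(r1+r2))) = 1331.7629 m/s
total dv = |dv1| + |dv2| = 1894.8247 + 1331.7629 = 3226.5876 m/s = 3.2266 km/s

3.2266 km/s


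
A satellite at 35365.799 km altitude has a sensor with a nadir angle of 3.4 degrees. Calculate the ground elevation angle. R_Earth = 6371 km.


r = R_E + alt = 41736.7990 km
Law of sines in the satellite / Earth-center / ground-point triangle:
  sin(nadir)/R_E = sin(90 + el)/r  =>  cos(el) = (r/R_E)*sin(nadir)
cos(el) = (41736.7990 / 6371.0000) * sin(3.4 deg) = 0.3885196
el = arccos(0.3885196) = 67.1376 deg
(Earth-central angle = 90 - nadir - el = 19.4624 deg)

67.1376 degrees


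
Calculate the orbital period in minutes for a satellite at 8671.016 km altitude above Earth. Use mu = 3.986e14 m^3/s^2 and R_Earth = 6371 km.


r = 15042.0160 km = 1.5042016e+07 m
T = 2*pi*sqrt(r^3/mu) = 2*pi*sqrt(3.4034403e+21 / 3.986e14)
T = 18359.8991 s = 305.9983 min

305.9983 minutes


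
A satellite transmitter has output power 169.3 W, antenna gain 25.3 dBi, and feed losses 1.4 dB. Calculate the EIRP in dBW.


Pt = 169.3 W = 22.2866 dBW
EIRP = Pt_dBW + Gt - losses = 22.2866 + 25.3 - 1.4 = 46.1866 dBW

46.1866 dBW


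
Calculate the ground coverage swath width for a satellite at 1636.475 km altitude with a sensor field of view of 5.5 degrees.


FOV = 5.5 deg = 0.09599311 rad
swath = 2 * alt * tan(FOV/2) = 2 * 1636.475 * tan(0.04799655)
swath = 2 * 1636.475 * 0.04803344
swath = 157.2111 km

157.2111 km


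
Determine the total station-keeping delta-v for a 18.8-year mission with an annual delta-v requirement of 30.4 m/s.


dV = rate * years = 30.4 * 18.8
dV = 571.5200 m/s

571.5200 m/s


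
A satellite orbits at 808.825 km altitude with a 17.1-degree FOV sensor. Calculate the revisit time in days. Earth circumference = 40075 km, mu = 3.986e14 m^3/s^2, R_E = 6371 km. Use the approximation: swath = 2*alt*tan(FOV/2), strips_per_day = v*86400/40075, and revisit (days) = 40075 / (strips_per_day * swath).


swath = 2*808.825*tan(0.1492257) = 243.2028 km
v = sqrt(mu/r) = 7450.9512 m/s = 7.4510 km/s
strips/day = v*86400/40075 = 7.4510*86400/40075 = 16.0639
coverage/day = strips * swath = 16.0639 * 243.2028 = 3906.7938 km
revisit = 40075 / 3906.7938 = 10.2578 days

10.2578 days


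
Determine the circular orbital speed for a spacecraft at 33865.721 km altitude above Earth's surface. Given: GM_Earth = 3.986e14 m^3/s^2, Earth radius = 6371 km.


r = R_E + alt = 6371.0 + 33865.721 = 40236.7210 km = 4.0236721e+07 m
v = sqrt(mu/r) = sqrt(3.986e14 / 4.0236721e+07) = 3147.4392 m/s = 3.1474 km/s

3.1474 km/s


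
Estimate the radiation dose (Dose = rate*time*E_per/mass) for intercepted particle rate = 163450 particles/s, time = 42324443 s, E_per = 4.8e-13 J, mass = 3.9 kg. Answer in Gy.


Total energy deposited = rate * time * E_per
  = 163450 * 42324443 * 4.8e-13 = 3.3206 J
Dose = E_total / mass = 3.3206 / 3.9
Dose = 0.8514376 Gy

0.8514 Gy


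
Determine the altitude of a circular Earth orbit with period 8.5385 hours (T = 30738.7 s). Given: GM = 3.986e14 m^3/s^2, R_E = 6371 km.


T = 30738.7 s
r = (mu*T^2/(4*pi^2))^(1/3) = (3.986e14 * 30738.7^2 / (4*pi^2))^(1/3)
r = 2.1208804e+07 m = 21208.8042 km
alt = r - R_E = 21208.8042 - 6371 = 14837.8042 km

14837.8042 km


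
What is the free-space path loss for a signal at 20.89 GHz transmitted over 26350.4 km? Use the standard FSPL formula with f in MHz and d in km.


f = 20.89 GHz = 20890.0000 MHz
d = 26350.4 km
FSPL = 32.44 + 20*log10(20890.0000) + 20*log10(26350.4)
FSPL = 32.44 + 86.3988 + 88.4157
FSPL = 207.2545 dB

207.2545 dB


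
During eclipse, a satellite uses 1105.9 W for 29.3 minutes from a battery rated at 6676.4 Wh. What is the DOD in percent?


E_used = P * t / 60 = 1105.9 * 29.3 / 60 = 540.0478 Wh
DOD = E_used / E_total * 100 = 540.0478 / 6676.4 * 100
DOD = 8.0889 %

8.0889 %


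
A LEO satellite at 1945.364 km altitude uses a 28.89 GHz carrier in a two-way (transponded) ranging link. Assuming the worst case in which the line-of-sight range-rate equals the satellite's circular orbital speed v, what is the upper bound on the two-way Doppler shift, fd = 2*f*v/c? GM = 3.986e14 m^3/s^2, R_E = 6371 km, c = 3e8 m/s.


r = 8.316364e+06 m
v = sqrt(mu/r) = 6923.1207 m/s (worst-case radial velocity)
f = 28.89 GHz = 2.889e+10 Hz
fd = 2*f*v/c = 2*2.889e+10*6923.1207/3.0e+08
fd = 1.333393e+06 Hz

1.3334e+06 Hz


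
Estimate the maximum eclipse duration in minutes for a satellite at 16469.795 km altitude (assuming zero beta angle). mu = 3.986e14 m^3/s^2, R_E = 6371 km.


r = 22840.7950 km
T = 572.5676 min
Eclipse fraction = arcsin(R_E/r)/pi = arcsin(6371.0000/22840.7950)/pi
= arcsin(0.2789307)/pi = 0.08997999
Eclipse duration = 0.08997999 * 572.5676 = 51.5196 min

51.5196 minutes


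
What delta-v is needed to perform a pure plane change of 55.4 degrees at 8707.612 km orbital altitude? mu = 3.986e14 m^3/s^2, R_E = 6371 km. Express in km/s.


r = 15078.6120 km = 1.5078612e+07 m
V = sqrt(mu/r) = 5141.4778 m/s
di = 55.4 deg = 0.9669124 rad
dV = 2*V*sin(di/2) = 2*5141.4778*sin(0.4834562)
dV = 4779.9501 m/s = 4.7800 km/s

4.7800 km/s


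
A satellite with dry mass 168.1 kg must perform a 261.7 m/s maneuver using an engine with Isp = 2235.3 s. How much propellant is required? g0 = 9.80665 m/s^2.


ve = Isp * g0 = 2235.3 * 9.80665 = 21920.804745 m/s
mass ratio = exp(dv/ve) = exp(261.7/21920.804745) = 1.01200998
m_prop = m_dry * (mr - 1) = 168.1 * (1.01200998 - 1)
m_prop = 2.0189 kg

2.0189 kg


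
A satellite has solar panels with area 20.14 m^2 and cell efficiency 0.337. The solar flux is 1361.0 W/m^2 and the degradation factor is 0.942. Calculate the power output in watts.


P = area * eta * S * degradation
P = 20.14 * 0.337 * 1361.0 * 0.942
P = 8701.5856 W

8701.5856 W


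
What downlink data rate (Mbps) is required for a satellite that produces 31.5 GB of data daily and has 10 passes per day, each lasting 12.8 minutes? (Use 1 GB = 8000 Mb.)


total contact time = 10 * 12.8 * 60 = 7680.0000 s
data = 31.5 GB = 252000.0000 Mb
rate = 252000.0000 / 7680.0000 = 32.8125 Mbps

32.8125 Mbps


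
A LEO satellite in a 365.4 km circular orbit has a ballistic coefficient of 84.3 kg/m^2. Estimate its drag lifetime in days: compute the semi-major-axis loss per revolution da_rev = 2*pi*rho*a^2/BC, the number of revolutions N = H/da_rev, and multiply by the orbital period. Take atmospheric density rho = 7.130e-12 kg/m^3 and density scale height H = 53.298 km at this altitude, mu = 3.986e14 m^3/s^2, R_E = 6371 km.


a = R_E + alt = 6736.4000 km = 6.7364e+06 m
da_rev = 2*pi*rho*a^2/BC = 2*pi*7.130e-12*(6.7364e+06)^2/84.3 = 24.115571 m per revolution
N = H/da_rev = 53298.0000 m / 24.115571 m = 2210.1073 revolutions
P = 2*pi*sqrt(a^3/mu) = 5502.4109 s
lifetime = N*P = 2210.1073 * 5502.4109 = 1.2160918e+07 s = 140.7514 days

140.7514 days


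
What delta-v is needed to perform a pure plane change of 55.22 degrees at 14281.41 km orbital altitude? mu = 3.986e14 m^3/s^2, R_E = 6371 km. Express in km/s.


r = 20652.4100 km = 2.065241e+07 m
V = sqrt(mu/r) = 4393.2233 m/s
di = 55.22 deg = 0.9637708 rad
dV = 2*V*sin(di/2) = 2*4393.2233*sin(0.4818854)
dV = 4072.0848 m/s = 4.0721 km/s

4.0721 km/s


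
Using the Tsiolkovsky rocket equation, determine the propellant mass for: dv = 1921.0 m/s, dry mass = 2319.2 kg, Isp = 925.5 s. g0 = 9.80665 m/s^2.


ve = Isp * g0 = 925.5 * 9.80665 = 9076.054575 m/s
mass ratio = exp(dv/ve) = exp(1921.0/9076.054575) = 1.23572253
m_prop = m_dry * (mr - 1) = 2319.2 * (1.23572253 - 1)
m_prop = 546.6877 kg

546.6877 kg


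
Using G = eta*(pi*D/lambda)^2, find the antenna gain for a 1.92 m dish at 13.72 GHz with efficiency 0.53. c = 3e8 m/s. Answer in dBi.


lambda = c/f = 3e8 / 1.372e+10 = 0.02186589 m
G = eta*(pi*D/lambda)^2 = 0.53*(pi*1.92/0.02186589)^2
G = 40331.4453 (linear)
G = 10*log10(40331.4453) = 46.0564 dBi

46.0564 dBi


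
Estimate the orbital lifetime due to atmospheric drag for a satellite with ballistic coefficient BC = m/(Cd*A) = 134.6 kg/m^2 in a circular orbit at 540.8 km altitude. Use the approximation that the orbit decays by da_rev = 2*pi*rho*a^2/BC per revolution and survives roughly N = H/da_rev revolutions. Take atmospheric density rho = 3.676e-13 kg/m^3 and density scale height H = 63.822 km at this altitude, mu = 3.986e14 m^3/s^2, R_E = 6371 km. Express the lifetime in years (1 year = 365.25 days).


a = R_E + alt = 6911.8000 km = 6.9118e+06 m
da_rev = 2*pi*rho*a^2/BC = 2*pi*3.676e-13*(6.9118e+06)^2/134.6 = 0.819771163 m per revolution
N = H/da_rev = 63822.0000 m / 0.819771163 m = 77853.4339 revolutions
P = 2*pi*sqrt(a^3/mu) = 5718.7086 s
lifetime = N*P = 77853.4339 * 5718.7086 = 4.452211e+08 s = 5153.0220 days
years = 5153.0220 / 365.25 = 14.1082 years

14.1082 years


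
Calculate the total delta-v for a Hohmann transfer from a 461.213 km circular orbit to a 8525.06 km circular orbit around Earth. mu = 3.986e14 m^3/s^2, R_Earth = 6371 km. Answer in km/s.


r1 = 6832.2130 km = 6.832213e+06 m
r2 = 14896.0600 km = 1.489606e+07 m
dv1 = sqrt(mu/r1)*(sqrt(2*r2/(r1+r2)) - 1) = 1305.7359 m/s
dv2 = sqrt(mu/r2)*(1 - sqrt(2*r1/(r1+r2))) = 1070.6939 m/s
total dv = |dv1| + |dv2| = 1305.7359 + 1070.6939 = 2376.4298 m/s = 2.3764 km/s

2.3764 km/s


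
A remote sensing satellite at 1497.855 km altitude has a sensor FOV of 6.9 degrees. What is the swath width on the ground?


FOV = 6.9 deg = 0.1204277 rad
swath = 2 * alt * tan(FOV/2) = 2 * 1497.855 * tan(0.06021386)
swath = 2 * 1497.855 * 0.06028674
swath = 180.6016 km

180.6016 km


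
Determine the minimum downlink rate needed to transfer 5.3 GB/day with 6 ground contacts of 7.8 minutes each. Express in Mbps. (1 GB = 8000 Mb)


total contact time = 6 * 7.8 * 60 = 2808.0000 s
data = 5.3 GB = 42400.0000 Mb
rate = 42400.0000 / 2808.0000 = 15.0997 Mbps

15.0997 Mbps


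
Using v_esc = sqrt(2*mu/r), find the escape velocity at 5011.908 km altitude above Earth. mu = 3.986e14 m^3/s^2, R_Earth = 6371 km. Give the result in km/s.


r = 6371.0 + 5011.908 = 11382.9080 km = 1.1382908e+07 m
v_esc = sqrt(2*mu/r) = sqrt(2*3.986e14 / 1.1382908e+07)
v_esc = 8368.6814 m/s = 8.3687 km/s

8.3687 km/s


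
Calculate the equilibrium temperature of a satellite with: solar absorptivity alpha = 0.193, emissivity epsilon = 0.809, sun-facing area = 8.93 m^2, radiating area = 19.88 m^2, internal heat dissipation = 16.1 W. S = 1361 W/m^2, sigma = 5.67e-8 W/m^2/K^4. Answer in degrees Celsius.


Numerator = alpha*S*A_sun + Q_int = 0.193*1361*8.93 + 16.1 = 2361.7699 W
Denominator = eps*sigma*A_rad = 0.809*5.67e-8*19.88 = 9.1190156e-07 W/K^4
T^4 = 2.5899395e+09 K^4
T = 225.5913 K = -47.5587 C

-47.5587 degrees Celsius


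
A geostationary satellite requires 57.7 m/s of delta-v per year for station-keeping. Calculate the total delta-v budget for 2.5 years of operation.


dV = rate * years = 57.7 * 2.5
dV = 144.2500 m/s

144.2500 m/s


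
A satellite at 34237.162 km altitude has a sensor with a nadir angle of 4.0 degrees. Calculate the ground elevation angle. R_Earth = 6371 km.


r = R_E + alt = 40608.1620 km
Law of sines in the satellite / Earth-center / ground-point triangle:
  sin(nadir)/R_E = sin(90 + el)/r  =>  cos(el) = (r/R_E)*sin(nadir)
cos(el) = (40608.1620 / 6371.0000) * sin(4.0 deg) = 0.4446213
el = arccos(0.4446213) = 63.6009 deg
(Earth-central angle = 90 - nadir - el = 22.3991 deg)

63.6009 degrees


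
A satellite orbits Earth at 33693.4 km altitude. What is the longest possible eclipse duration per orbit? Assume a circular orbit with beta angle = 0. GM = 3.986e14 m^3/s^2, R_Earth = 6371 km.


r = 40064.4000 km
T = 1330.1418 min
Eclipse fraction = arcsin(R_E/r)/pi = arcsin(6371.0000/40064.4000)/pi
= arcsin(0.159019)/pi = 0.0508331
Eclipse duration = 0.0508331 * 1330.1418 = 67.6152 min

67.6152 minutes


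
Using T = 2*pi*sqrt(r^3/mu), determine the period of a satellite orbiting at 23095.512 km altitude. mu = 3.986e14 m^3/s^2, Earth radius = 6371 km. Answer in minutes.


r = 29466.5120 km = 2.9466512e+07 m
T = 2*pi*sqrt(r^3/mu) = 2*pi*sqrt(2.5585045e+22 / 3.986e14)
T = 50338.9691 s = 838.9828 min

838.9828 minutes


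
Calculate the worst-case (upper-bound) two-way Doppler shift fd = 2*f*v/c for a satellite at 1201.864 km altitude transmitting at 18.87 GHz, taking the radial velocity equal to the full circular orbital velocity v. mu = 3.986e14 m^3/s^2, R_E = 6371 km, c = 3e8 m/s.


r = 7.572864e+06 m
v = sqrt(mu/r) = 7255.0192 m/s (worst-case radial velocity)
f = 18.87 GHz = 1.887e+10 Hz
fd = 2*f*v/c = 2*1.887e+10*7255.0192/3.0e+08
fd = 912681.4203 Hz

912681.4203 Hz


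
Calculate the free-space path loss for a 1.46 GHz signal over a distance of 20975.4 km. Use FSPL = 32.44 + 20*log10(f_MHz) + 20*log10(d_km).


f = 1.46 GHz = 1460.0000 MHz
d = 20975.4 km
FSPL = 32.44 + 20*log10(1460.0000) + 20*log10(20975.4)
FSPL = 32.44 + 63.2871 + 86.4342
FSPL = 182.1613 dB

182.1613 dB


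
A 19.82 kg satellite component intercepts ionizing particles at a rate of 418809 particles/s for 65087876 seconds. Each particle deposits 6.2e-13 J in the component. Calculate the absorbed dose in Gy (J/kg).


Total energy deposited = rate * time * E_per
  = 418809 * 65087876 * 6.2e-13 = 16.9008 J
Dose = E_total / mass = 16.9008 / 19.82
Dose = 0.8527155 Gy

0.8527 Gy


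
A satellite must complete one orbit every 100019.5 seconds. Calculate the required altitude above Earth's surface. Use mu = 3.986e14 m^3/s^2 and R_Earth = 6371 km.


T = 100019.5 s
r = (mu*T^2/(4*pi^2))^(1/3) = (3.986e14 * 100019.5^2 / (4*pi^2))^(1/3)
r = 4.6571008e+07 m = 46571.0081 km
alt = r - R_E = 46571.0081 - 6371 = 40200.0081 km

40200.0081 km


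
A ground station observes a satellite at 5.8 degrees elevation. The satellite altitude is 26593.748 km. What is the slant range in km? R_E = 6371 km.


h = 26593.748 km, el = 5.8 deg
d = -R_E*sin(el) + sqrt((R_E*sin(el))^2 + 2*R_E*h + h^2)
d = -6371.0000*sin(0.1012291) + sqrt((6371.0000*0.1010563)^2 + 2*6371.0000*26593.748 + 26593.748^2)
d = 31705.8146 km

31705.8146 km


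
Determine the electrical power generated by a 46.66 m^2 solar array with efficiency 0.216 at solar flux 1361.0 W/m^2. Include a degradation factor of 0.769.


P = area * eta * S * degradation
P = 46.66 * 0.216 * 1361.0 * 0.769
P = 10548.3116 W

10548.3116 W


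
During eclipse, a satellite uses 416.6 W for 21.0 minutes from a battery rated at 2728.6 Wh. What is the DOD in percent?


E_used = P * t / 60 = 416.6 * 21.0 / 60 = 145.8100 Wh
DOD = E_used / E_total * 100 = 145.8100 / 2728.6 * 100
DOD = 5.3438 %

5.3438 %
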